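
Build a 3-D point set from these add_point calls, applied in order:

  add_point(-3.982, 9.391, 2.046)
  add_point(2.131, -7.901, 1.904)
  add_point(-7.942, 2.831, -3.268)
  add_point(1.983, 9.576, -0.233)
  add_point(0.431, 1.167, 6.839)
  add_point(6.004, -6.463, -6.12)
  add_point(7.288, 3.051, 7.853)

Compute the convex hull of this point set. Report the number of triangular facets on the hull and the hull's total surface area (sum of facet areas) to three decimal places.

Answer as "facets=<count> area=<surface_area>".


facets=10 area=581.229

Points on the hull: [0, 1, 2, 3, 4, 5, 6] (7 of 7).

Facet areas (half cross-product norm):
  f1: (p5, p1, p2) → 69.8278
  f2: (p5, p1, p6) → 60.5691
  f3: (p3, p5, p2) → 99.7250
  f4: (p3, p5, p6) → 94.5854
  f5: (p4, p1, p2) → 68.4439
  f6: (p4, p1, p6) → 37.2141
  f7: (p0, p3, p6) → 36.7764
  f8: (p0, p4, p6) → 36.3820
  f9: (p0, p3, p2) → 29.0973
  f10: (p0, p4, p2) → 48.6079
Σ area = 581.229

Check V−E+F: 7 − 15 + 10 = 2.


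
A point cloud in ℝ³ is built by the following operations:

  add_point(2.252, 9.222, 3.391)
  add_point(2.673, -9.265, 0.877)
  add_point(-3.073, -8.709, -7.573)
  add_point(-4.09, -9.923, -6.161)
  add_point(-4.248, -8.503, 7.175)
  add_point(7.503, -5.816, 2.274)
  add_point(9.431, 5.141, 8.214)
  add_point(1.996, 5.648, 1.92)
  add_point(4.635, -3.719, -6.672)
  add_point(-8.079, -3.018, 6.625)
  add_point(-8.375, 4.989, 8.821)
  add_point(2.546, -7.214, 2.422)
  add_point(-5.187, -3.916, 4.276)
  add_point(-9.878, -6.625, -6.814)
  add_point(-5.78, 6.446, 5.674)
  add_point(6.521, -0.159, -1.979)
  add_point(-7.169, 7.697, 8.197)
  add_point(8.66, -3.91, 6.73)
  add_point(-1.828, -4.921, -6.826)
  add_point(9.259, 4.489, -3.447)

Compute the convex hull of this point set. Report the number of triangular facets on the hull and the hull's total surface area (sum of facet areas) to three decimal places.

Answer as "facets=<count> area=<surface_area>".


facets=28 area=1117.975

Points on the hull: [0, 1, 2, 3, 4, 5, 6, 8, 9, 10, 13, 14, 16, 17, 18, 19] (16 of 20).

Facet areas (half cross-product norm):
  f1: (p4, p10, p6) → 121.2498
  f2: (p19, p0, p13) → 118.1508
  f3: (p19, p0, p6) → 48.6639
  f4: (p16, p10, p13) → 27.1540
  f5: (p16, p10, p6) → 24.5841
  f6: (p16, p0, p6) → 47.3828
  f7: (p9, p10, p13) → 50.5949
  f8: (p9, p4, p13) → 47.0128
  f9: (p9, p4, p10) → 17.2343
  f10: (p14, p0, p13) → 78.9767
  f11: (p14, p16, p13) → 20.0608
  f12: (p14, p16, p0) → 12.0699
  f13: (p3, p4, p13) → 44.8613
  f14: (p18, p19, p13) → 31.6799
  f15: (p18, p8, p19) → 25.8235
  f16: (p17, p19, p6) → 52.4728
  f17: (p17, p4, p6) → 57.7326
  f18: (p2, p18, p8) → 11.7252
  f19: (p2, p3, p13) → 7.0848
  f20: (p2, p18, p13) → 14.5176
  f21: (p5, p8, p19) → 46.2788
  f22: (p5, p17, p19) → 29.6271
  f23: (p1, p2, p8) → 40.3154
  f24: (p1, p5, p8) → 27.7445
  f25: (p1, p2, p3) → 10.3167
  f26: (p1, p3, p4) → 45.9130
  f27: (p1, p17, p4) → 46.6546
  f28: (p1, p5, p17) → 12.0924
Σ area = 1117.975

Check V−E+F: 16 − 42 + 28 = 2.


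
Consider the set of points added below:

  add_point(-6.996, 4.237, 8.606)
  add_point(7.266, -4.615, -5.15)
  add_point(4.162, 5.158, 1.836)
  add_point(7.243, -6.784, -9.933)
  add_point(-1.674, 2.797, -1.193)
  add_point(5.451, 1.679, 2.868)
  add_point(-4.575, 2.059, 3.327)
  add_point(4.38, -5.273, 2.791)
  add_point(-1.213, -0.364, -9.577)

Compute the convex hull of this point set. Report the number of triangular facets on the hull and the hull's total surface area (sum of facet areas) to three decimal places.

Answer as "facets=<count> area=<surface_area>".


9 of the 9 inputs are extreme points: [0, 1, 2, 3, 4, 5, 6, 7, 8].

Per-facet area ½‖(b−a)×(c−a)‖:
  f1: (p3, p2, p1) → 17.8301
  f2: (p8, p3, p2) → 73.0839
  f3: (p7, p3, p1) → 12.7436
  f4: (p7, p8, p3) → 67.0354
  f5: (p4, p2, p0) → 39.2623
  f6: (p4, p8, p0) → 23.5933
  f7: (p4, p8, p2) → 27.4716
  f8: (p5, p2, p1) → 18.2685
  f9: (p5, p7, p1) → 29.5982
  f10: (p5, p2, p0) → 25.1051
  f11: (p5, p7, p0) → 48.9780
  f12: (p6, p8, p0) → 10.2309
  f13: (p6, p7, p0) → 29.6899
  f14: (p6, p7, p8) → 73.5797
Σ area = 496.471

Euler: V−E+F = 9−21+14 = 2.

facets=14 area=496.471


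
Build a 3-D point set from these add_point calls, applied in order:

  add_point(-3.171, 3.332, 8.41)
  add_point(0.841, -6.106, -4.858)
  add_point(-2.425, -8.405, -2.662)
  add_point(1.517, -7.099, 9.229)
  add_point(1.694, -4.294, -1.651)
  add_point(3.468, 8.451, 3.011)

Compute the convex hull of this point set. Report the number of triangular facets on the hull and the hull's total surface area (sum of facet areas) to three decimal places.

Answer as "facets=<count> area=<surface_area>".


facets=8 area=380.720

Extreme-point indices: [0, 1, 2, 3, 4, 5] — 6 of 6 on the boundary.

Per-facet area ½‖(b−a)×(c−a)‖:
  f1: (p3, p5, p0) → 55.5829
  f2: (p2, p5, p0) → 80.4983
  f3: (p2, p3, p0) → 71.8347
  f4: (p1, p2, p5) → 36.1201
  f5: (p1, p2, p3) → 28.2442
  f6: (p4, p3, p5) → 76.5478
  f7: (p4, p1, p5) → 16.6807
  f8: (p4, p1, p3) → 15.2115
Σ area = 380.720

Check V−E+F: 6 − 12 + 8 = 2.


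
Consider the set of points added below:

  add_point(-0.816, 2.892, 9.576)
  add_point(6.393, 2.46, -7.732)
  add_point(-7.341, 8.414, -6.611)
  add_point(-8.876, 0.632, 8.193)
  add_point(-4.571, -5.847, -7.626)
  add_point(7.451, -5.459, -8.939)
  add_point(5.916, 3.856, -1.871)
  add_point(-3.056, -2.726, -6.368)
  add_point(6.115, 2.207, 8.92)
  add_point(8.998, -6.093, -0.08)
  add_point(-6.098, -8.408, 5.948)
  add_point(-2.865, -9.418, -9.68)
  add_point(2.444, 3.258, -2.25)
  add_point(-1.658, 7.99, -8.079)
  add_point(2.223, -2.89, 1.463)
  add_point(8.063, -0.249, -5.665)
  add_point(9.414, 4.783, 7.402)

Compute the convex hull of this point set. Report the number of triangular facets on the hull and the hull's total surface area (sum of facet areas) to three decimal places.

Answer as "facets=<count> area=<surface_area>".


Hull vertices (13/17): indices [0, 1, 2, 3, 4, 5, 8, 9, 10, 11, 13, 15, 16].

Triangle areas on the boundary:
  f1: (p4, p2, p3) → 113.3722
  f2: (p4, p2, p11) → 14.8571
  f3: (p4, p10, p3) → 67.2947
  f4: (p4, p10, p11) → 29.0884
  f5: (p13, p2, p11) → 51.5402
  f6: (p13, p5, p11) → 87.8108
  f7: (p13, p5, p1) → 29.7636
  f8: (p13, p2, p16) → 52.8547
  f9: (p13, p1, p16) → 75.8042
  f10: (p0, p10, p3) → 41.2300
  f11: (p0, p2, p3) → 71.0894
  f12: (p0, p2, p16) → 96.7003
  f13: (p15, p1, p16) → 25.5208
  f14: (p15, p5, p1) → 11.2985
  f15: (p8, p0, p16) → 10.9758
  f16: (p8, p0, p10) → 43.4648
  f17: (p9, p10, p11) → 110.8444
  f18: (p9, p5, p11) → 48.9068
  f19: (p9, p8, p10) → 95.4951
  f20: (p9, p8, p16) → 27.9862
  f21: (p9, p15, p16) → 52.6640
  f22: (p9, p15, p5) → 24.4833
Σ area = 1183.045

Euler: V−E+F = 13−33+22 = 2.

facets=22 area=1183.045


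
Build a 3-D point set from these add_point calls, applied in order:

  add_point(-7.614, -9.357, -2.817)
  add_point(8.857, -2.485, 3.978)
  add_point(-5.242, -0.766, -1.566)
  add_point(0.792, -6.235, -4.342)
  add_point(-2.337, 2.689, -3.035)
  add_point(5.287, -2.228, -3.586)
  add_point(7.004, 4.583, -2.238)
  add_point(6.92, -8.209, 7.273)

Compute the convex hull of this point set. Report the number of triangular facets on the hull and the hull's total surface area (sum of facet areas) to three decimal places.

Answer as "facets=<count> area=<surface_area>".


facets=12 area=472.136

8 of the 8 inputs are extreme points: [0, 1, 2, 3, 4, 5, 6, 7].

Triangle areas on the boundary:
  f1: (p5, p6, p1) → 29.0245
  f2: (p7, p2, p0) → 74.5285
  f3: (p7, p2, p1) → 52.4698
  f4: (p7, p3, p0) → 58.7938
  f5: (p7, p5, p1) → 27.1010
  f6: (p7, p5, p3) → 37.7101
  f7: (p4, p6, p1) → 45.6610
  f8: (p4, p2, p1) → 33.6018
  f9: (p4, p5, p6) → 30.7356
  f10: (p4, p5, p3) → 26.6568
  f11: (p4, p3, p0) → 43.4162
  f12: (p4, p2, p0) → 12.4365
Σ area = 472.136

Check V−E+F: 8 − 18 + 12 = 2.


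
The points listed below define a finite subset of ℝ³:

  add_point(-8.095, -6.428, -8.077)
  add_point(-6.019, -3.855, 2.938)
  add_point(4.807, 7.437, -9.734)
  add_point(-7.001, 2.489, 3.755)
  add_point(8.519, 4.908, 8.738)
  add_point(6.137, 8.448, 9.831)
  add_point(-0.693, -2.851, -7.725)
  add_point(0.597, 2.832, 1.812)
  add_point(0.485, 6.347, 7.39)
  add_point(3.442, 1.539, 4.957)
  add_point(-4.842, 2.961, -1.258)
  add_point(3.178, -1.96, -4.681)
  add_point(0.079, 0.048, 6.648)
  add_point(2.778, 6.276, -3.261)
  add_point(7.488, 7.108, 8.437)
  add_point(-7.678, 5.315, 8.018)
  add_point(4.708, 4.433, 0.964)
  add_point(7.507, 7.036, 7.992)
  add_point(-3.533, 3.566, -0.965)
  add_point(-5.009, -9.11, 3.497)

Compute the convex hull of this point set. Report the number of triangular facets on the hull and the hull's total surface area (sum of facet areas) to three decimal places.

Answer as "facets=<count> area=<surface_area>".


facets=18 area=938.006

11 of the 20 inputs are extreme points: [0, 2, 4, 5, 6, 10, 11, 14, 15, 17, 19].

Triangle areas on the boundary:
  f1: (p19, p5, p4) → 42.8968
  f2: (p10, p2, p0) → 81.5806
  f3: (p17, p2, p4) → 20.5091
  f4: (p11, p2, p4) → 86.2621
  f5: (p11, p19, p4) → 108.4414
  f6: (p15, p19, p5) → 109.3027
  f7: (p15, p2, p5) → 137.2874
  f8: (p15, p10, p2) → 48.2657
  f9: (p15, p19, p0) → 94.1756
  f10: (p15, p10, p0) → 46.5666
  f11: (p14, p2, p5) → 18.8776
  f12: (p14, p17, p2) → 1.0627
  f13: (p14, p5, p4) → 2.1197
  f14: (p14, p17, p4) → 0.5519
  f15: (p6, p19, p0) → 49.7539
  f16: (p6, p11, p19) → 33.3936
  f17: (p6, p2, p0) → 29.9544
  f18: (p6, p11, p2) → 27.0043
Σ area = 938.006

Euler: V−E+F = 11−27+18 = 2.


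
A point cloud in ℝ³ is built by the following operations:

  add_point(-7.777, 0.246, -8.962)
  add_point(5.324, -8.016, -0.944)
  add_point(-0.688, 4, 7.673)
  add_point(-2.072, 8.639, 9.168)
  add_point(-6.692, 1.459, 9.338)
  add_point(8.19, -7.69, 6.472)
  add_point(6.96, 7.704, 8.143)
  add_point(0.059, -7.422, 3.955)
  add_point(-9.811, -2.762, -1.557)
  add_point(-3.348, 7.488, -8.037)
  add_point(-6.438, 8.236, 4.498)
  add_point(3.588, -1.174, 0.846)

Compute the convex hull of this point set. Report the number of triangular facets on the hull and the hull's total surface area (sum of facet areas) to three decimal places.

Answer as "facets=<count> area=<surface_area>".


facets=16 area=978.166

Extreme-point indices: [0, 1, 3, 4, 5, 6, 7, 8, 9, 10] — 10 of 12 on the boundary.

Triangle areas on the boundary:
  f1: (p4, p6, p5) → 110.3870
  f2: (p4, p6, p3) → 34.8252
  f3: (p1, p0, p8) → 65.9076
  f4: (p1, p6, p5) → 61.4093
  f5: (p10, p0, p8) → 53.5515
  f6: (p10, p4, p8) → 49.0092
  f7: (p10, p4, p3) → 24.9820
  f8: (p7, p4, p8) → 64.8094
  f9: (p7, p4, p5) → 47.9965
  f10: (p7, p1, p8) → 41.8830
  f11: (p7, p1, p5) → 26.6349
  f12: (p9, p10, p0) → 55.1891
  f13: (p9, p1, p0) → 74.4130
  f14: (p9, p1, p6) → 153.5886
  f15: (p9, p6, p3) → 78.9185
  f16: (p9, p10, p3) → 34.6613
Σ area = 978.166

Euler characteristic 10−24+16 = 2 ✓


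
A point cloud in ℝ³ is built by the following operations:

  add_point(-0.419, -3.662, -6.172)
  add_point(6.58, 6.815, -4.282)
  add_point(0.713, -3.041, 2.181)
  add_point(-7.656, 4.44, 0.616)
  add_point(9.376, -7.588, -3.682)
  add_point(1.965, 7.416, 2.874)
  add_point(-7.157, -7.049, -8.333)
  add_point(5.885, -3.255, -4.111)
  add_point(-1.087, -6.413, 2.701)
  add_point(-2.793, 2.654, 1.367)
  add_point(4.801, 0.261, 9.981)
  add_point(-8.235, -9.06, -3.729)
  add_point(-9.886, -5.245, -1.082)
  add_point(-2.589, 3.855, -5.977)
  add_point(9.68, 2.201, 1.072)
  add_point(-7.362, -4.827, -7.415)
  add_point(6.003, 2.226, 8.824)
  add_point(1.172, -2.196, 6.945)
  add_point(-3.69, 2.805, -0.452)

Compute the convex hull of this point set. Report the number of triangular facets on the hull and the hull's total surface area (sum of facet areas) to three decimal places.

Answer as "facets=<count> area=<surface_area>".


facets=24 area=904.725

Hull vertices (14/19): indices [1, 3, 4, 5, 6, 8, 10, 11, 12, 13, 14, 15, 16, 17].

Area of each hull facet:
  f1: (p16, p10, p5) → 9.6569
  f2: (p3, p10, p12) → 81.3251
  f3: (p3, p10, p5) → 52.9252
  f4: (p1, p16, p14) → 29.5186
  f5: (p1, p16, p5) → 36.3902
  f6: (p1, p3, p5) → 42.0178
  f7: (p1, p3, p13) → 37.1626
  f8: (p17, p10, p12) → 9.8567
  f9: (p17, p8, p12) → 26.6743
  f10: (p17, p8, p10) → 6.5907
  f11: (p4, p1, p14) → 40.9483
  f12: (p4, p8, p10) → 70.6919
  f13: (p4, p16, p14) → 43.0988
  f14: (p4, p16, p10) → 20.9417
  f15: (p6, p1, p13) → 44.1572
  f16: (p6, p4, p1) → 122.9245
  f17: (p15, p3, p13) → 41.4474
  f18: (p15, p6, p13) → 7.0368
  f19: (p15, p3, p12) → 34.4285
  f20: (p15, p6, p12) → 7.7850
  f21: (p11, p8, p12) → 23.3483
  f22: (p11, p6, p12) → 12.2640
  f23: (p11, p4, p8) → 59.4498
  f24: (p11, p6, p4) → 44.0851
Σ area = 904.725

Euler: V−E+F = 14−36+24 = 2.


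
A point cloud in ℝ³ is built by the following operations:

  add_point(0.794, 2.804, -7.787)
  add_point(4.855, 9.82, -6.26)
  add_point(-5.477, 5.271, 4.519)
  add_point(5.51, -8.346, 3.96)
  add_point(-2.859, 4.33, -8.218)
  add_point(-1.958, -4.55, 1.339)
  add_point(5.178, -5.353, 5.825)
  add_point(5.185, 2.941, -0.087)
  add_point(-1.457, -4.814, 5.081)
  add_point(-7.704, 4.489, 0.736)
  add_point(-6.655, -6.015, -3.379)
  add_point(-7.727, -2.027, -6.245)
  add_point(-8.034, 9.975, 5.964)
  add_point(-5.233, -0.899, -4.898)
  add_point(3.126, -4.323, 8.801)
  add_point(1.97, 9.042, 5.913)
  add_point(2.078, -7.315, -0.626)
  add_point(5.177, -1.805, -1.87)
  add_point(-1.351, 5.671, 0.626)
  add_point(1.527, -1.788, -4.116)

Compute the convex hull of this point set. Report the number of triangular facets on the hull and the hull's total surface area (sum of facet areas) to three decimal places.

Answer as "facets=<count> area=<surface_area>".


Hull vertices (14/20): indices [0, 1, 3, 4, 6, 7, 8, 10, 11, 12, 14, 15, 16, 17].

Facet areas (half cross-product norm):
  f1: (p1, p4, p12) → 77.3447
  f2: (p15, p14, p12) → 67.8950
  f3: (p15, p1, p12) → 61.3063
  f4: (p0, p1, p4) → 16.2500
  f5: (p11, p4, p12) → 65.8906
  f6: (p11, p10, p12) → 42.5268
  f7: (p11, p0, p4) → 16.0166
  f8: (p11, p0, p10) → 23.8361
  f9: (p8, p14, p12) → 46.9952
  f10: (p8, p10, p12) → 80.9377
  f11: (p8, p14, p3) → 19.4123
  f12: (p8, p10, p3) → 37.8266
  f13: (p6, p14, p3) → 4.7567
  f14: (p6, p15, p14) → 25.5119
  f15: (p16, p10, p3) → 15.5469
  f16: (p16, p0, p10) → 53.2499
  f17: (p7, p15, p1) → 42.1643
  f18: (p7, p6, p15) → 45.9356
  f19: (p7, p1, p3) → 20.9336
  f20: (p7, p6, p3) → 16.6679
  f21: (p17, p16, p3) → 18.7454
  f22: (p17, p16, p0) → 26.2917
  f23: (p17, p1, p3) → 19.5504
  f24: (p17, p0, p1) → 35.7243
Σ area = 881.316

Euler characteristic 14−36+24 = 2 ✓

facets=24 area=881.316


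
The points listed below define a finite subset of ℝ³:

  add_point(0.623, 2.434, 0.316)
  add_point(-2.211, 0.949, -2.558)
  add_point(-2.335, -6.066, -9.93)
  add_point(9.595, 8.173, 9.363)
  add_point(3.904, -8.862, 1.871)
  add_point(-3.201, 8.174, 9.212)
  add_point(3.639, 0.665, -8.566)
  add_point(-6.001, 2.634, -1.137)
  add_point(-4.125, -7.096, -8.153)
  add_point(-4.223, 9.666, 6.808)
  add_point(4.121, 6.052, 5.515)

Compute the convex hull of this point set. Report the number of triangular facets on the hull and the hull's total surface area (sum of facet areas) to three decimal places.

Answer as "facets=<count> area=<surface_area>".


Hull vertices (8/11): indices [2, 3, 4, 5, 6, 7, 8, 9].

Facet areas (half cross-product norm):
  f1: (p5, p4, p3) → 118.9022
  f2: (p6, p2, p7) → 53.4414
  f3: (p6, p4, p3) → 131.1789
  f4: (p6, p2, p4) → 59.6197
  f5: (p8, p2, p7) → 16.2831
  f6: (p8, p2, p4) → 17.4630
  f7: (p8, p5, p7) → 41.1242
  f8: (p8, p5, p4) → 128.5827
  f9: (p9, p5, p3) → 18.0368
  f10: (p9, p6, p3) → 131.2124
  f11: (p9, p5, p7) → 15.3189
  f12: (p9, p6, p7) → 60.1774
Σ area = 791.341

Check V−E+F: 8 − 18 + 12 = 2.

facets=12 area=791.341


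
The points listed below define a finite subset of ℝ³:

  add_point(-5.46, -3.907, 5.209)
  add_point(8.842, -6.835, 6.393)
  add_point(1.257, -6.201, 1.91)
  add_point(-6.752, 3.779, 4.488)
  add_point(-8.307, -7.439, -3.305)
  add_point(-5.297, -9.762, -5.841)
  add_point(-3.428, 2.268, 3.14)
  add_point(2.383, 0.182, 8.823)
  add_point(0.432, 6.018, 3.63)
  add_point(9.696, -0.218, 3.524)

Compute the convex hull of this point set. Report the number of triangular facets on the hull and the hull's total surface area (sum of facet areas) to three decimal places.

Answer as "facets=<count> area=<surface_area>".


facets=12 area=590.273

Extreme-point indices: [0, 1, 3, 4, 5, 7, 8, 9] — 8 of 10 on the boundary.

Triangle areas on the boundary:
  f1: (p7, p8, p9) → 35.9824
  f2: (p1, p7, p9) → 31.4516
  f3: (p5, p8, p4) → 38.3215
  f4: (p5, p8, p9) → 105.1077
  f5: (p5, p1, p9) → 68.6973
  f6: (p3, p8, p4) → 49.9104
  f7: (p3, p7, p8) → 30.4403
  f8: (p0, p1, p7) → 46.5539
  f9: (p0, p3, p4) → 36.7471
  f10: (p0, p3, p7) → 36.2067
  f11: (p0, p5, p4) → 19.3223
  f12: (p0, p5, p1) → 91.5322
Σ area = 590.273

Check V−E+F: 8 − 18 + 12 = 2.


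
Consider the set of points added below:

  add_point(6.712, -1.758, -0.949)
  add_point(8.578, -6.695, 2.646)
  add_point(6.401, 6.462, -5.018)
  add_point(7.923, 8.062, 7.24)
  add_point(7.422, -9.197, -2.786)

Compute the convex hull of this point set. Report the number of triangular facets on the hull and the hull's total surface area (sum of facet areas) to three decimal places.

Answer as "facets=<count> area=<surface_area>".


facets=6 area=270.275

Hull vertices (5/5): indices [0, 1, 2, 3, 4].

Area of each hull facet:
  f1: (p3, p1, p2) → 87.8845
  f2: (p4, p1, p2) → 46.5076
  f3: (p0, p3, p2) → 54.0416
  f4: (p0, p4, p2) → 22.8187
  f5: (p0, p3, p1) → 40.1415
  f6: (p0, p4, p1) → 18.8809
Σ area = 270.275

Check V−E+F: 5 − 9 + 6 = 2.


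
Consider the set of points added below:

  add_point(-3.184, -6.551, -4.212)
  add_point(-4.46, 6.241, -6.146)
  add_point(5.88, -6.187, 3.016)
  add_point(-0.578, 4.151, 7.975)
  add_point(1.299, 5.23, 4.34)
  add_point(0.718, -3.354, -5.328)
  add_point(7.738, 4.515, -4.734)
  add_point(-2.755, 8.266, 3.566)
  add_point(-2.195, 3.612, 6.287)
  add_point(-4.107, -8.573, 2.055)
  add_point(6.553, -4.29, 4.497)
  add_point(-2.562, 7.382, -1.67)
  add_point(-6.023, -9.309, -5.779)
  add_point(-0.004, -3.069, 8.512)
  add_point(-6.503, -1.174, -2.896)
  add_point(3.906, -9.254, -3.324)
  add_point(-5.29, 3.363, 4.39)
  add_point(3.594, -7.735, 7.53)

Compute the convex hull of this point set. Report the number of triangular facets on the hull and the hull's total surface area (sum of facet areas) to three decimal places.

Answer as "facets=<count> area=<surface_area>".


facets=28 area=827.531

16 of the 18 inputs are extreme points: [1, 2, 3, 4, 5, 6, 7, 9, 10, 11, 12, 13, 14, 15, 16, 17].

Per-facet area ½‖(b−a)×(c−a)‖:
  f1: (p1, p12, p14) → 26.0400
  f2: (p9, p12, p14) → 32.1550
  f3: (p11, p7, p6) → 27.7020
  f4: (p11, p1, p6) → 27.7413
  f5: (p11, p1, p7) → 5.5757
  f6: (p5, p1, p6) → 54.4072
  f7: (p5, p1, p12) → 48.0047
  f8: (p15, p5, p6) → 35.1516
  f9: (p15, p9, p12) → 36.7235
  f10: (p15, p5, p12) → 30.8668
  f11: (p4, p7, p6) → 26.5126
  f12: (p4, p3, p7) → 10.8121
  f13: (p16, p9, p13) → 43.2987
  f14: (p16, p3, p13) → 21.6833
  f15: (p16, p9, p14) → 39.8674
  f16: (p16, p3, p7) → 15.3776
  f17: (p16, p1, p14) → 35.6511
  f18: (p16, p1, p7) → 27.9144
  f19: (p17, p9, p13) → 26.7926
  f20: (p17, p15, p9) → 43.0664
  f21: (p17, p3, p13) → 12.6606
  f22: (p10, p17, p3) → 31.6052
  f23: (p10, p4, p6) → 57.3654
  f24: (p10, p4, p3) → 22.9998
  f25: (p2, p17, p15) → 16.7565
  f26: (p2, p10, p17) → 6.5185
  f27: (p2, p15, p6) → 48.3876
  f28: (p2, p10, p6) → 15.8934
Σ area = 827.531

Check V−E+F: 16 − 42 + 28 = 2.


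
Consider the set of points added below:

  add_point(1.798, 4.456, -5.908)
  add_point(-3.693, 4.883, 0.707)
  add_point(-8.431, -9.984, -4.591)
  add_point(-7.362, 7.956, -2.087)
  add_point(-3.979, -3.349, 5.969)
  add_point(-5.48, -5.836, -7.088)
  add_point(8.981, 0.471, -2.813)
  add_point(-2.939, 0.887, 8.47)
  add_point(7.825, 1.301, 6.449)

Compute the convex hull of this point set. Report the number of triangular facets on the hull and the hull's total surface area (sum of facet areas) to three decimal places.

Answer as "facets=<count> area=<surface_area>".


Extreme-point indices: [0, 2, 3, 4, 5, 6, 7, 8] — 8 of 9 on the boundary.

Per-facet area ½‖(b−a)×(c−a)‖:
  f1: (p7, p3, p2) → 112.2945
  f2: (p8, p6, p2) → 95.4891
  f3: (p8, p7, p3) → 72.7919
  f4: (p8, p0, p6) → 40.2346
  f5: (p8, p0, p3) → 73.6126
  f6: (p5, p6, p2) → 36.0789
  f7: (p5, p0, p6) → 55.0644
  f8: (p5, p3, p2) → 37.0784
  f9: (p5, p0, p3) → 65.3254
  f10: (p4, p7, p2) → 15.2870
  f11: (p4, p8, p2) → 71.4806
  f12: (p4, p8, p7) → 27.2688
Σ area = 702.006

Euler: V−E+F = 8−18+12 = 2.

facets=12 area=702.006


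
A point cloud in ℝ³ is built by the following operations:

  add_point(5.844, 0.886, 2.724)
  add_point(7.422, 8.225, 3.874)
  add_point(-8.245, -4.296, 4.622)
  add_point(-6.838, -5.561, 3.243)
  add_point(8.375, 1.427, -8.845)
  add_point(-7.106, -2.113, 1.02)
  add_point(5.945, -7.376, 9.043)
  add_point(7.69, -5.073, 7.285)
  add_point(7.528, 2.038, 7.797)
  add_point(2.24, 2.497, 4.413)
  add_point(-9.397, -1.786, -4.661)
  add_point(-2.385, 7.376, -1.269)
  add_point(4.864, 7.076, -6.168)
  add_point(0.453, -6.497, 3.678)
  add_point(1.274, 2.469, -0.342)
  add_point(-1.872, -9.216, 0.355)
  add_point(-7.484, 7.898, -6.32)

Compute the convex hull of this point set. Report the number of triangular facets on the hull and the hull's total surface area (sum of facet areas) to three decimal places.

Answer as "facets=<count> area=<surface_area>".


facets=20 area=981.375

12 of the 17 inputs are extreme points: [1, 2, 3, 4, 6, 7, 8, 10, 11, 12, 15, 16].

Triangle areas on the boundary:
  f1: (p15, p4, p10) → 98.9714
  f2: (p16, p4, p10) → 85.5007
  f3: (p2, p16, p10) → 44.6979
  f4: (p12, p1, p4) → 35.3305
  f5: (p12, p16, p4) → 37.4463
  f6: (p12, p16, p1) → 62.4816
  f7: (p3, p15, p10) → 31.0122
  f8: (p3, p2, p10) → 10.6077
  f9: (p3, p2, p15) → 1.6565
  f10: (p11, p16, p1) → 13.0508
  f11: (p11, p2, p1) → 77.3722
  f12: (p11, p2, p16) → 51.4654
  f13: (p6, p2, p15) → 53.8705
  f14: (p6, p15, p4) → 102.4810
  f15: (p8, p2, p1) → 62.0920
  f16: (p8, p6, p2) → 72.8144
  f17: (p8, p1, p4) → 52.8053
  f18: (p7, p6, p4) → 19.2536
  f19: (p7, p8, p4) → 59.0993
  f20: (p7, p8, p6) → 9.3661
Σ area = 981.375

Euler characteristic 12−30+20 = 2 ✓


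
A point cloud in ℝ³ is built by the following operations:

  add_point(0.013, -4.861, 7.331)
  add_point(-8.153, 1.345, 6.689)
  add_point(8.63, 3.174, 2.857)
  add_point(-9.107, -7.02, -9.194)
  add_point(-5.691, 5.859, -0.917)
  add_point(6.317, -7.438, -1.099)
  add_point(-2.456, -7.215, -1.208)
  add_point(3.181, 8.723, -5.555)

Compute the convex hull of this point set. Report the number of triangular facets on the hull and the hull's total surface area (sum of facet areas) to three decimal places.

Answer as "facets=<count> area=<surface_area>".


facets=12 area=797.627

Extreme-point indices: [0, 1, 2, 3, 4, 5, 6, 7] — 8 of 8 on the boundary.

Per-facet area ½‖(b−a)×(c−a)‖:
  f1: (p0, p5, p2) → 58.2364
  f2: (p7, p5, p3) → 141.4142
  f3: (p7, p5, p2) → 65.8921
  f4: (p7, p4, p3) → 80.3868
  f5: (p6, p5, p3) → 34.6795
  f6: (p6, p0, p3) → 22.6595
  f7: (p6, p0, p5) → 38.8132
  f8: (p1, p0, p2) → 64.1548
  f9: (p1, p7, p2) → 96.0811
  f10: (p1, p7, p4) → 32.5286
  f11: (p1, p0, p3) → 90.7982
  f12: (p1, p4, p3) → 71.9828
Σ area = 797.627

Euler: V−E+F = 8−18+12 = 2.


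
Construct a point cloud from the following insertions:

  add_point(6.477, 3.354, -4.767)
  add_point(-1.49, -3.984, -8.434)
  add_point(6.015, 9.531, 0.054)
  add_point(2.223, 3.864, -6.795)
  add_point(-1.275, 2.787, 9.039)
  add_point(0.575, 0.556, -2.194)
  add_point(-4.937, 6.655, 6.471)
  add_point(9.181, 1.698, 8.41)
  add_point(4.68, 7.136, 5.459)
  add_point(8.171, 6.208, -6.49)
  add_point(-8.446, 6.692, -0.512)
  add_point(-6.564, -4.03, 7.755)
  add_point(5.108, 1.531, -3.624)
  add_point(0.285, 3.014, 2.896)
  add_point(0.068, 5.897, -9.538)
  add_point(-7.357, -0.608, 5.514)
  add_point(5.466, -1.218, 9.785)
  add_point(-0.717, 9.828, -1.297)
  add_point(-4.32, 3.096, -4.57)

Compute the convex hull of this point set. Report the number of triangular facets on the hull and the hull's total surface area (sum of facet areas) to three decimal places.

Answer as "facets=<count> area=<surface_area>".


facets=24 area=901.493

Hull vertices (14/19): indices [0, 1, 2, 4, 6, 7, 8, 9, 10, 11, 14, 15, 16, 17].

Per-facet area ½‖(b−a)×(c−a)‖:
  f1: (p1, p14, p10) → 62.0896
  f2: (p9, p2, p7) → 44.1191
  f3: (p9, p1, p14) → 43.1525
  f4: (p15, p6, p10) → 29.2118
  f5: (p15, p6, p11) → 12.2592
  f6: (p15, p1, p10) → 68.9415
  f7: (p15, p1, p11) → 31.4103
  f8: (p4, p6, p11) → 25.7245
  f9: (p17, p6, p10) → 30.9177
  f10: (p17, p6, p2) → 31.1399
  f11: (p17, p14, p10) → 38.3881
  f12: (p17, p9, p14) → 38.4166
  f13: (p17, p9, p2) → 26.0743
  f14: (p8, p2, p7) → 20.1425
  f15: (p8, p6, p2) → 27.6796
  f16: (p8, p4, p7) → 31.1386
  f17: (p8, p4, p6) → 24.1441
  f18: (p0, p1, p7) → 71.9193
  f19: (p0, p9, p7) → 22.6192
  f20: (p0, p9, p1) → 16.1077
  f21: (p16, p4, p7) → 18.3627
  f22: (p16, p4, p11) → 34.0368
  f23: (p16, p1, p7) → 48.2401
  f24: (p16, p1, p11) → 105.2569
Σ area = 901.493

Euler characteristic 14−36+24 = 2 ✓


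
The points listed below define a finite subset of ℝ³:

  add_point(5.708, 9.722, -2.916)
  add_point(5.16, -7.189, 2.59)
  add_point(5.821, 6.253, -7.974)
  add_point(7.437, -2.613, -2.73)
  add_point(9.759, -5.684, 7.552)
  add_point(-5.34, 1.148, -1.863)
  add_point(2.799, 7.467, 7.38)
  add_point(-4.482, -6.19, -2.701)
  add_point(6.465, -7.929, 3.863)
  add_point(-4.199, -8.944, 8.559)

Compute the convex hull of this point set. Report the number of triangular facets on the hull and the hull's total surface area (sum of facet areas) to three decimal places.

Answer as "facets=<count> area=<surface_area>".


Points on the hull: [0, 2, 3, 4, 5, 6, 7, 8, 9] (9 of 10).

Per-facet area ½‖(b−a)×(c−a)‖:
  f1: (p2, p0, p5) → 41.4256
  f2: (p2, p0, p4) → 58.4624
  f3: (p6, p0, p5) → 70.0554
  f4: (p6, p0, p4) → 81.1586
  f5: (p7, p2, p5) → 49.6837
  f6: (p3, p2, p4) → 38.3966
  f7: (p3, p7, p2) → 64.5694
  f8: (p9, p6, p4) → 103.4275
  f9: (p9, p6, p5) → 98.5204
  f10: (p9, p7, p5) → 42.7545
  f11: (p8, p3, p4) → 22.6903
  f12: (p8, p3, p7) → 50.7587
  f13: (p8, p9, p4) → 30.1342
  f14: (p8, p9, p7) → 62.4921
Σ area = 814.529

Euler characteristic 9−21+14 = 2 ✓

facets=14 area=814.529


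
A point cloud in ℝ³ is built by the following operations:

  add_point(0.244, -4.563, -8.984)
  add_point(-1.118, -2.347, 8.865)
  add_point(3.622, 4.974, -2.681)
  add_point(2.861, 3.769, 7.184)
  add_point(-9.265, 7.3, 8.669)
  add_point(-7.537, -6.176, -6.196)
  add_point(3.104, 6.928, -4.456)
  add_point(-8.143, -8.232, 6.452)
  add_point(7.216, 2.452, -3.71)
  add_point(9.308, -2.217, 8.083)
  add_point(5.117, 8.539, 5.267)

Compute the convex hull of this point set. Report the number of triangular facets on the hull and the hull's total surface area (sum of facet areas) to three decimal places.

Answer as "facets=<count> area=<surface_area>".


Points on the hull: [0, 1, 4, 5, 6, 7, 8, 9, 10] (9 of 11).

Facet areas (half cross-product norm):
  f1: (p0, p7, p9) → 150.0592
  f2: (p1, p9, p4) → 51.1316
  f3: (p1, p7, p4) → 59.8355
  f4: (p1, p7, p9) → 33.9747
  f5: (p5, p7, p4) → 100.8788
  f6: (p5, p0, p7) → 49.4885
  f7: (p5, p6, p4) → 143.9695
  f8: (p5, p6, p0) → 51.4908
  f9: (p10, p9, p4) → 86.1068
  f10: (p10, p6, p4) → 74.5838
  f11: (p8, p0, p9) → 68.5978
  f12: (p8, p6, p0) → 34.3139
  f13: (p8, p10, p9) → 60.8911
  f14: (p8, p10, p6) → 30.5170
Σ area = 995.839

Check V−E+F: 9 − 21 + 14 = 2.

facets=14 area=995.839


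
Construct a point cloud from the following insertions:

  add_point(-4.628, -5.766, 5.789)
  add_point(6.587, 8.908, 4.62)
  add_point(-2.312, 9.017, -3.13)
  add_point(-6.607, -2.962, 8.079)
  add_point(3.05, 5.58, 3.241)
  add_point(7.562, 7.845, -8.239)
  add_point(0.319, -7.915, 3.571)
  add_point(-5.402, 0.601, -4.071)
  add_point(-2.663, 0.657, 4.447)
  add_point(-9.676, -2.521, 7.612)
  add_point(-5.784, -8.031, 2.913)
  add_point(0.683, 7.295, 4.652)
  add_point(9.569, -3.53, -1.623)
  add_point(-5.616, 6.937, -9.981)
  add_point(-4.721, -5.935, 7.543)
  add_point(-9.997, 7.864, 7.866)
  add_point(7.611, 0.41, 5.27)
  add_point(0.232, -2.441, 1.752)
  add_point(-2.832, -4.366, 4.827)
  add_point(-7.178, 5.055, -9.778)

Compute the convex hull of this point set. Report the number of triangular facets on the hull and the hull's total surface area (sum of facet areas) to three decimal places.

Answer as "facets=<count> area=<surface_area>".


13 of the 20 inputs are extreme points: [1, 2, 3, 5, 6, 9, 10, 12, 13, 14, 15, 16, 19].

Facet areas (half cross-product norm):
  f1: (p19, p13, p15) → 22.1536
  f2: (p19, p10, p12) → 144.3942
  f3: (p19, p5, p12) → 100.2898
  f4: (p19, p5, p13) → 12.1229
  f5: (p2, p13, p15) → 47.4675
  f6: (p2, p5, p13) → 44.0097
  f7: (p3, p16, p15) → 84.2340
  f8: (p6, p10, p12) → 22.9119
  f9: (p6, p16, p12) → 43.2123
  f10: (p1, p5, p12) → 78.4585
  f11: (p1, p16, p12) → 31.4885
  f12: (p1, p2, p5) → 61.3629
  f13: (p1, p16, p15) → 72.6065
  f14: (p1, p2, p15) → 78.9962
  f15: (p9, p3, p15) → 16.0645
  f16: (p9, p19, p15) → 92.3890
  f17: (p9, p19, p10) → 74.6175
  f18: (p14, p3, p16) → 24.8669
  f19: (p14, p6, p16) → 36.9833
  f20: (p14, p9, p3) → 4.4097
  f21: (p14, p6, p10) → 15.1708
  f22: (p14, p9, p10) → 15.5837
Σ area = 1123.794

Euler: V−E+F = 13−33+22 = 2.

facets=22 area=1123.794


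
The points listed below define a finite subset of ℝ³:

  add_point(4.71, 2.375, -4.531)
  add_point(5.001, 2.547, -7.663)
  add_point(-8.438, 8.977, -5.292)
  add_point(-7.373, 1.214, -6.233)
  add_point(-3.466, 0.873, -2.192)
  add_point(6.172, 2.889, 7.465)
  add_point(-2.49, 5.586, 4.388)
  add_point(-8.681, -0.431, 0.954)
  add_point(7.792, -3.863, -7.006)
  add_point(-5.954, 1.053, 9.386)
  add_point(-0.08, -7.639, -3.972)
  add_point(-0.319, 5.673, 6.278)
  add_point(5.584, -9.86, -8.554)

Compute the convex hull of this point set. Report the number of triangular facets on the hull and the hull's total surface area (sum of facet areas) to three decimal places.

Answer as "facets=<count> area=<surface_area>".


Extreme-point indices: [1, 2, 3, 5, 7, 8, 9, 10, 11, 12] — 10 of 13 on the boundary.

Facet areas (half cross-product norm):
  f1: (p9, p2, p7) → 47.0464
  f2: (p12, p5, p8) → 43.6467
  f3: (p12, p5, p9) → 127.1259
  f4: (p1, p5, p8) → 53.0020
  f5: (p1, p5, p2) → 113.9316
  f6: (p1, p12, p8) → 16.9901
  f7: (p11, p9, p2) → 57.4303
  f8: (p11, p5, p2) → 35.6619
  f9: (p11, p5, p9) → 26.5423
  f10: (p3, p2, p7) → 29.4574
  f11: (p3, p1, p2) → 49.3894
  f12: (p3, p1, p12) → 77.8959
  f13: (p10, p3, p7) → 42.4582
  f14: (p10, p3, p12) → 36.6297
  f15: (p10, p9, p7) → 53.1470
  f16: (p10, p12, p9) → 30.7760
Σ area = 841.131

Euler characteristic 10−24+16 = 2 ✓

facets=16 area=841.131


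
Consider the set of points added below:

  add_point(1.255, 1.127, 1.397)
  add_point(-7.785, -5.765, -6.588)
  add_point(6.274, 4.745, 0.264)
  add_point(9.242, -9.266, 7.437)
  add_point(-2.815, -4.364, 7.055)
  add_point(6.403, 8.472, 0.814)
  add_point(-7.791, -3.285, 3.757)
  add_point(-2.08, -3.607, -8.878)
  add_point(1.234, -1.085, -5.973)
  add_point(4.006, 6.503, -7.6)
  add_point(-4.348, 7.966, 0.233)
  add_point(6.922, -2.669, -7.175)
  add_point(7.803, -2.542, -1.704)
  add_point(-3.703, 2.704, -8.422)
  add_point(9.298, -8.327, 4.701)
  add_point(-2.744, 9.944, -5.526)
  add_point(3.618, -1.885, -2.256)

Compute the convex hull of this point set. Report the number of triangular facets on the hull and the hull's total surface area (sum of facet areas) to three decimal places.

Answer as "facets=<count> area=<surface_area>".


facets=22 area=963.518

13 of the 17 inputs are extreme points: [1, 3, 4, 5, 6, 7, 9, 10, 11, 12, 13, 14, 15].

Facet areas (half cross-product norm):
  f1: (p11, p7, p14) → 58.8181
  f2: (p1, p7, p14) → 58.5439
  f3: (p9, p11, p7) → 43.4000
  f4: (p9, p5, p15) → 34.9907
  f5: (p9, p5, p11) → 43.0330
  f6: (p10, p5, p15) → 33.1082
  f7: (p10, p1, p6) → 65.1901
  f8: (p10, p1, p15) → 49.3595
  f9: (p10, p4, p6) → 37.1075
  f10: (p10, p4, p5) → 76.0599
  f11: (p12, p11, p14) → 16.4942
  f12: (p12, p5, p14) → 43.2320
  f13: (p12, p5, p11) → 30.7723
  f14: (p13, p1, p15) → 22.7647
  f15: (p13, p1, p7) → 21.2150
  f16: (p13, p9, p15) → 28.3331
  f17: (p13, p9, p7) → 27.5699
  f18: (p3, p5, p14) → 21.6214
  f19: (p3, p4, p5) → 108.2181
  f20: (p3, p1, p14) → 25.0942
  f21: (p3, p1, p6) → 97.3124
  f22: (p3, p4, p6) → 21.2802
Σ area = 963.518

Euler: V−E+F = 13−33+22 = 2.


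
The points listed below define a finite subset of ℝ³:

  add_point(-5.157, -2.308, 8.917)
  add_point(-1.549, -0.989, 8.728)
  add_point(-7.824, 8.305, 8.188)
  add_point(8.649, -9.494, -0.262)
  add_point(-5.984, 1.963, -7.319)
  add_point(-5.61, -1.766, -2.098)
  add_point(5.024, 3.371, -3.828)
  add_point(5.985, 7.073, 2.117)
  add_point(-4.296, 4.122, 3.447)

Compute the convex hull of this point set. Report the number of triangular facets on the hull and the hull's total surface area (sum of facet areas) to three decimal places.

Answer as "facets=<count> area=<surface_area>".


facets=12 area=732.707

Points on the hull: [0, 1, 2, 3, 4, 5, 6, 7] (8 of 9).

Triangle areas on the boundary:
  f1: (p6, p4, p3) → 78.6259
  f2: (p7, p6, p3) → 47.5300
  f3: (p7, p4, p2) → 110.5091
  f4: (p7, p6, p4) → 36.8370
  f5: (p5, p0, p2) → 60.0602
  f6: (p5, p4, p2) → 46.1711
  f7: (p5, p0, p3) → 88.7464
  f8: (p5, p4, p3) → 47.6735
  f9: (p1, p0, p3) → 27.6594
  f10: (p1, p7, p3) → 97.4249
  f11: (p1, p0, p2) → 20.9699
  f12: (p1, p7, p2) → 70.5000
Σ area = 732.707

Check V−E+F: 8 − 18 + 12 = 2.


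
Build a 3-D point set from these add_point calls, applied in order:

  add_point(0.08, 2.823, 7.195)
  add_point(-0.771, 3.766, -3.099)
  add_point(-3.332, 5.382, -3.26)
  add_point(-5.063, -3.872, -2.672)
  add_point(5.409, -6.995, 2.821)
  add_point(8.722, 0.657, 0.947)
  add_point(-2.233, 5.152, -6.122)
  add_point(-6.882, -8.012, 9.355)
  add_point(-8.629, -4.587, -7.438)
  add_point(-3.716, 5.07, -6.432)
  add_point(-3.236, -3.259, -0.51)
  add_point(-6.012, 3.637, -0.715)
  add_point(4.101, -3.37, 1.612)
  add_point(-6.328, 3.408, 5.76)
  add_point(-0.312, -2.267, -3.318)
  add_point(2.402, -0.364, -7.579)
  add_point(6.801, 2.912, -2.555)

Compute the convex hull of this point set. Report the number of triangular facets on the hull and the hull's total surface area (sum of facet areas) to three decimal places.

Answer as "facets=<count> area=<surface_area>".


Points on the hull: [0, 2, 4, 5, 6, 7, 8, 9, 11, 13, 15, 16] (12 of 17).

Triangle areas on the boundary:
  f1: (p13, p7, p8) → 90.7293
  f2: (p13, p0, p2) → 31.8972
  f3: (p13, p0, p7) → 39.2898
  f4: (p16, p15, p5) → 14.2819
  f5: (p16, p0, p5) → 24.9558
  f6: (p16, p0, p2) → 53.8581
  f7: (p4, p15, p5) → 45.1109
  f8: (p4, p0, p5) → 44.9561
  f9: (p4, p0, p7) → 72.3947
  f10: (p4, p7, p8) → 111.1277
  f11: (p4, p15, p8) → 74.9595
  f12: (p11, p13, p8) → 29.0241
  f13: (p11, p13, p2) → 9.8577
  f14: (p6, p16, p2) → 15.3217
  f15: (p6, p16, p15) → 27.2226
  f16: (p9, p15, p8) → 43.3834
  f17: (p9, p6, p15) → 4.7104
  f18: (p9, p11, p8) → 33.0238
  f19: (p9, p11, p2) → 5.6992
  f20: (p9, p6, p2) → 2.3041
Σ area = 774.108

Euler characteristic 12−30+20 = 2 ✓

facets=20 area=774.108


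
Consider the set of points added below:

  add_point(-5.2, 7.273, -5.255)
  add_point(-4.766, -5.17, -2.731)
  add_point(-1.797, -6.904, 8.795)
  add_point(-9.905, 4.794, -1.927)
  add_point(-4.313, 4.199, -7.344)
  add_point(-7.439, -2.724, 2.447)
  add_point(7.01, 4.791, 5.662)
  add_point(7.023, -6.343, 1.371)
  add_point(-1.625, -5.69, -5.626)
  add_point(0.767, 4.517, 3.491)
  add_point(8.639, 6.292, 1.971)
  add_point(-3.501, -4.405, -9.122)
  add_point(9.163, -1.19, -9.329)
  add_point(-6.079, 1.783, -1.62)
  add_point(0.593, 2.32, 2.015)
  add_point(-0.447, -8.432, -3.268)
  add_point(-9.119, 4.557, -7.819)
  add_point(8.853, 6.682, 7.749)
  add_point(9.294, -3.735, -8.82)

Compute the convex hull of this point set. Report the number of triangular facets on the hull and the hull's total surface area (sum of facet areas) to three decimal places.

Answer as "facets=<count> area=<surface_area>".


facets=22 area=1034.915

13 of the 19 inputs are extreme points: [0, 1, 2, 3, 5, 7, 10, 11, 12, 15, 16, 17, 18].

Facet areas (half cross-product norm):
  f1: (p17, p2, p3) → 148.2858
  f2: (p11, p15, p18) → 45.7420
  f3: (p7, p17, p18) → 77.5002
  f4: (p7, p17, p2) → 83.5098
  f5: (p7, p15, p18) → 47.0165
  f6: (p7, p2, p15) → 49.5440
  f7: (p5, p2, p3) → 22.2439
  f8: (p5, p16, p3) → 24.5267
  f9: (p12, p17, p18) → 23.7657
  f10: (p12, p10, p17) → 19.6228
  f11: (p12, p11, p18) → 16.6525
  f12: (p12, p16, p11) → 66.2928
  f13: (p1, p11, p15) → 17.5499
  f14: (p1, p2, p15) → 32.1275
  f15: (p1, p5, p2) → 29.6708
  f16: (p1, p16, p11) → 34.6903
  f17: (p1, p5, p16) → 37.0375
  f18: (p0, p12, p10) → 100.6393
  f19: (p0, p12, p16) → 45.0266
  f20: (p0, p10, p17) → 39.5362
  f21: (p0, p17, p3) → 59.1292
  f22: (p0, p16, p3) → 14.8046
Σ area = 1034.915

Euler characteristic 13−33+22 = 2 ✓


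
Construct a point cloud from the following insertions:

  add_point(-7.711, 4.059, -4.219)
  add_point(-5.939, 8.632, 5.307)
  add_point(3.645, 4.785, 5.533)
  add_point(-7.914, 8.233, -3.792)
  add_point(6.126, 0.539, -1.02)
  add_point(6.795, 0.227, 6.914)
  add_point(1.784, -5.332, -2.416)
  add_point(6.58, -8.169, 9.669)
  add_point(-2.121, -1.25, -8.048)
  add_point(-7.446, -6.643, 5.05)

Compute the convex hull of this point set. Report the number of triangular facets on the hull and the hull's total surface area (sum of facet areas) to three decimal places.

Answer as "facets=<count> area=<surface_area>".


10 of the 10 inputs are extreme points: [0, 1, 2, 3, 4, 5, 6, 7, 8, 9].

Per-facet area ½‖(b−a)×(c−a)‖:
  f1: (p1, p7, p5) → 57.3780
  f2: (p4, p8, p3) → 65.3395
  f3: (p4, p7, p5) → 33.0474
  f4: (p0, p8, p3) → 13.0956
  f5: (p2, p1, p5) → 17.1142
  f6: (p2, p4, p5) → 21.5659
  f7: (p2, p1, p3) → 47.1410
  f8: (p2, p4, p3) → 61.8208
  f9: (p6, p4, p7) → 48.3364
  f10: (p6, p4, p8) → 29.6488
  f11: (p9, p1, p7) → 113.9488
  f12: (p9, p6, p7) → 75.4908
  f13: (p9, p1, p3) → 71.3048
  f14: (p9, p0, p3) → 21.6588
  f15: (p9, p0, p8) → 59.8689
  f16: (p9, p6, p8) → 47.2974
Σ area = 784.057

Check V−E+F: 10 − 24 + 16 = 2.

facets=16 area=784.057


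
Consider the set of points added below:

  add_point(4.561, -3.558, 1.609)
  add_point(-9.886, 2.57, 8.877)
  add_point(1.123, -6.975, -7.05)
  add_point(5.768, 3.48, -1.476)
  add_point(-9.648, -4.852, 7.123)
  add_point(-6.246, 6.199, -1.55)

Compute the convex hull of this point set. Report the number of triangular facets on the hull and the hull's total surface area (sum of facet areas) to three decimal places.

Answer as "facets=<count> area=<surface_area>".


Hull vertices (6/6): indices [0, 1, 2, 3, 4, 5].

Triangle areas on the boundary:
  f1: (p5, p3, p1) → 69.6609
  f2: (p5, p2, p3) → 77.1387
  f3: (p0, p3, p1) → 67.2433
  f4: (p0, p2, p3) → 38.5882
  f5: (p4, p0, p1) → 58.3308
  f6: (p4, p0, p2) → 75.8450
  f7: (p4, p5, p1) → 44.1795
  f8: (p4, p5, p2) → 110.2512
Σ area = 541.238

Euler: V−E+F = 6−12+8 = 2.

facets=8 area=541.238
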